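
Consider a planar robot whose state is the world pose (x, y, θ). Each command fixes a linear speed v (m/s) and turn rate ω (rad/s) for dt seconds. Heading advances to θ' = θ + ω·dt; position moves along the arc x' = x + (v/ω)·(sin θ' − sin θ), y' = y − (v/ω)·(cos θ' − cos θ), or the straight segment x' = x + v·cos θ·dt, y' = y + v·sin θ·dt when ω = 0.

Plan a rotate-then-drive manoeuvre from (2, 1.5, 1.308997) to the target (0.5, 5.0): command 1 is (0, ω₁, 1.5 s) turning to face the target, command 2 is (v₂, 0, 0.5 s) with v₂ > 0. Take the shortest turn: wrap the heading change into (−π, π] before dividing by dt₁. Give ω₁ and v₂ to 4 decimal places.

heading to target = atan2(5−1.5, 0.5−2) = 1.9757
Δθ = wrap(1.9757 − 1.3090) = 0.6667; ω₁ = Δθ/dt₁ = 0.4445
distance = √((0.5−2)² + (5−1.5)²) = 3.8079; v₂ = distance/dt₂ = 7.6158

ω₁ = 0.4445, v₂ = 7.6158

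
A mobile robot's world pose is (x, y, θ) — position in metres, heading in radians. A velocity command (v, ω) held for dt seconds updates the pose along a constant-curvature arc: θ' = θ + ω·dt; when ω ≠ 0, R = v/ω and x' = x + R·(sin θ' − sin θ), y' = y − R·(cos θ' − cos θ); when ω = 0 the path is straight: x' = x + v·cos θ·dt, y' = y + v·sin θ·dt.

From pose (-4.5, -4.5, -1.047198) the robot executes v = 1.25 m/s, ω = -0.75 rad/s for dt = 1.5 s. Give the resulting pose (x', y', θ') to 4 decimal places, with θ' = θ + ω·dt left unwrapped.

(-4.5691, -6.2763, -2.1722)

θ' = -1.0472 + -0.75·1.5 = -2.1722
R = v/ω = 1.25/-0.75 = -1.6667
x' = -4.5 + -1.6667·(sin -2.1722 − sin -1.0472) = -4.5691
y' = -4.5 − -1.6667·(cos -2.1722 − cos -1.0472) = -6.2763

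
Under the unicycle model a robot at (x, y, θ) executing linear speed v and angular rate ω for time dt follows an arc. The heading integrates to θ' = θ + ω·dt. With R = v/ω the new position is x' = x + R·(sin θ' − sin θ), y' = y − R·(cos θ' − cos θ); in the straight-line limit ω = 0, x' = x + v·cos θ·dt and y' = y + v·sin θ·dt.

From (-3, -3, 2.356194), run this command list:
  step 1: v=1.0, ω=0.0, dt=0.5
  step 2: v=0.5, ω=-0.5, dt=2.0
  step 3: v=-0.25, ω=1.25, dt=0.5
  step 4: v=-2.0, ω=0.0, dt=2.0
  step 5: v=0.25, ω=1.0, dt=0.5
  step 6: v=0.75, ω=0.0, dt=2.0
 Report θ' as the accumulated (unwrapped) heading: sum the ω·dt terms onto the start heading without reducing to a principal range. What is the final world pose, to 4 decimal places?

step 1: θ'=2.3562 (straight) → pose (-3.3536, -2.6464, 2.3562)
step 2: θ'=1.3562 (R=-1.0000) → pose (-3.6235, -1.7264, 1.3562)
step 3: θ'=1.9812 (R=-0.2000) → pose (-3.6115, -1.8488, 1.9812)
step 4: θ'=1.9812 (straight) → pose (-2.0156, -5.5166, 1.9812)
step 5: θ'=2.4812 (R=0.2500) → pose (-2.0915, -5.4189, 2.4812)
step 6: θ'=2.4812 (straight) → pose (-3.2761, -4.4988, 2.4812)

(-3.2761, -4.4988, 2.4812)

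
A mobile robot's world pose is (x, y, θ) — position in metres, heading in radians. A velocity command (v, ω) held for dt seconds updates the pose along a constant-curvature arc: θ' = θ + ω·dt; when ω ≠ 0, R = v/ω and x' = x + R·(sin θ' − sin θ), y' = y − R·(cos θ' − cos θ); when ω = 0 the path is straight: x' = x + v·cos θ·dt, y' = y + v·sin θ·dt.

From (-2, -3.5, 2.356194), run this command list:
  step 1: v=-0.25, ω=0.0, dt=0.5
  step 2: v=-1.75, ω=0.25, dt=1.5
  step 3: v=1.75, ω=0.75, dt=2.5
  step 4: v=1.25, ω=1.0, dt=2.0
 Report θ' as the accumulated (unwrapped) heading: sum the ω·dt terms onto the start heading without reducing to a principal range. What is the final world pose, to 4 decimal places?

(-1.3661, -8.2675, 6.6062)

step 1: θ'=2.3562 (straight) → pose (-1.9116, -3.5884, 2.3562)
step 2: θ'=2.7312 (R=-7.0000) → pose (0.2453, -5.0574, 2.7312)
step 3: θ'=4.6062 (R=2.3333) → pose (-3.0058, -6.9496, 4.6062)
step 4: θ'=6.6062 (R=1.2500) → pose (-1.3661, -8.2675, 6.6062)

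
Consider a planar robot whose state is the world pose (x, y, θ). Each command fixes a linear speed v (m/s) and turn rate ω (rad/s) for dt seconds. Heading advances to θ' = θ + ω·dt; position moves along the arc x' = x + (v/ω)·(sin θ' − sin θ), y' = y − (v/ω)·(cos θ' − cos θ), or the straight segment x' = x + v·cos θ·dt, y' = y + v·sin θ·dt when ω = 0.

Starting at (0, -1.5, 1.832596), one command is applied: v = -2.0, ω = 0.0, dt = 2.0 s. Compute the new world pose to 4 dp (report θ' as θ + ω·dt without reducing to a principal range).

θ' = 1.8326 + 0.0·2.0 = 1.8326
ω = 0 → straight: x' = 0 + -2.0·cos(1.8326)·2.0 = 1.0353
y' = -1.5 + -2.0·sin(1.8326)·2.0 = -5.3637

(1.0353, -5.3637, 1.8326)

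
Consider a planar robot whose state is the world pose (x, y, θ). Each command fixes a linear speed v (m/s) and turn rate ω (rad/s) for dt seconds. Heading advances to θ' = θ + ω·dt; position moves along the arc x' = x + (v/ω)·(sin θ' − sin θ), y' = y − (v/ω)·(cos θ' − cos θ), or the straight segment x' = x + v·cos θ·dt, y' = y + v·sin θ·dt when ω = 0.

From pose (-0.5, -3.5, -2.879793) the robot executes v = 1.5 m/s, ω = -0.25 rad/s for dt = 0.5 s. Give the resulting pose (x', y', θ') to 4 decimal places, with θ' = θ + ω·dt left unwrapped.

(-1.2347, -3.6484, -3.0048)

θ' = -2.8798 + -0.25·0.5 = -3.0048
R = v/ω = 1.5/-0.25 = -6.0000
x' = -0.5 + -6.0000·(sin -3.0048 − sin -2.8798) = -1.2347
y' = -3.5 − -6.0000·(cos -3.0048 − cos -2.8798) = -3.6484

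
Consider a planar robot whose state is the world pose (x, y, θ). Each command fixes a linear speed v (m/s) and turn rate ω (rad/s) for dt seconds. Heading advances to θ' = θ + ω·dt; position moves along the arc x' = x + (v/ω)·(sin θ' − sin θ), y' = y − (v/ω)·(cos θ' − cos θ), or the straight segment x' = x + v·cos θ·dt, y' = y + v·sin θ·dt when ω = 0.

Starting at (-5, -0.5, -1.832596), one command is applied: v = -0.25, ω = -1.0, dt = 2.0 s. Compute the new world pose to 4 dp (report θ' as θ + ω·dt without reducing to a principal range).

(-4.5992, -0.3721, -3.8326)

θ' = -1.8326 + -1.0·2.0 = -3.8326
R = v/ω = -0.25/-1.0 = 0.2500
x' = -5 + 0.2500·(sin -3.8326 − sin -1.8326) = -4.5992
y' = -0.5 − 0.2500·(cos -3.8326 − cos -1.8326) = -0.3721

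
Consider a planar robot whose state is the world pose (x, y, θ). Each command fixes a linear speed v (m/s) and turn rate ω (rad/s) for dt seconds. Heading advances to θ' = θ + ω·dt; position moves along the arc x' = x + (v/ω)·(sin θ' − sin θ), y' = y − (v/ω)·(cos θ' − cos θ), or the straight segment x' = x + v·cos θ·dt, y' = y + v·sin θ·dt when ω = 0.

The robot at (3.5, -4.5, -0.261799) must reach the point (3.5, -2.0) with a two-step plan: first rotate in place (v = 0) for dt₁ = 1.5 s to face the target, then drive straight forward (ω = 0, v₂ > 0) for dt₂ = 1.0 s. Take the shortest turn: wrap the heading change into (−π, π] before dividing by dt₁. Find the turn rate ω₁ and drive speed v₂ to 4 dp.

heading to target = atan2(-2−-4.5, 3.5−3.5) = 1.5708
Δθ = wrap(1.5708 − -0.2618) = 1.8326; ω₁ = Δθ/dt₁ = 1.2217
distance = √((3.5−3.5)² + (-2−-4.5)²) = 2.5000; v₂ = distance/dt₂ = 2.5000

ω₁ = 1.2217, v₂ = 2.5000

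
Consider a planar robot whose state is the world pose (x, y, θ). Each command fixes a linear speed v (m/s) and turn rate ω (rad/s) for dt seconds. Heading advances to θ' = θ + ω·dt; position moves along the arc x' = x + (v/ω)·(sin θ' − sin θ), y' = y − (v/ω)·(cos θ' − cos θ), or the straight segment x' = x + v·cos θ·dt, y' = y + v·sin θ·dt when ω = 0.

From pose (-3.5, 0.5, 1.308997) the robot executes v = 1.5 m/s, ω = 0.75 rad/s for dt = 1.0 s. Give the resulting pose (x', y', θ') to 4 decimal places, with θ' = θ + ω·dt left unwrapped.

(-3.6655, 1.9557, 2.0590)

θ' = 1.3090 + 0.75·1.0 = 2.0590
R = v/ω = 1.5/0.75 = 2.0000
x' = -3.5 + 2.0000·(sin 2.0590 − sin 1.3090) = -3.6655
y' = 0.5 − 2.0000·(cos 2.0590 − cos 1.3090) = 1.9557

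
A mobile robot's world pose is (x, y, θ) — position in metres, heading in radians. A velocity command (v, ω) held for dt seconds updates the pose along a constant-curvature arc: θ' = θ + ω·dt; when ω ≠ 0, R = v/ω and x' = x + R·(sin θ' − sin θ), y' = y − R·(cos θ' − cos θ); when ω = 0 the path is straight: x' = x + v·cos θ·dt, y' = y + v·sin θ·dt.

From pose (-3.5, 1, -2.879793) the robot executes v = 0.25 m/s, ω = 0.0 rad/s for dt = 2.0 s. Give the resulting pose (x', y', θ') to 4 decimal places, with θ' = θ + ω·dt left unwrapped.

(-3.9830, 0.8706, -2.8798)

θ' = -2.8798 + 0.0·2.0 = -2.8798
ω = 0 → straight: x' = -3.5 + 0.25·cos(-2.8798)·2.0 = -3.9830
y' = 1 + 0.25·sin(-2.8798)·2.0 = 0.8706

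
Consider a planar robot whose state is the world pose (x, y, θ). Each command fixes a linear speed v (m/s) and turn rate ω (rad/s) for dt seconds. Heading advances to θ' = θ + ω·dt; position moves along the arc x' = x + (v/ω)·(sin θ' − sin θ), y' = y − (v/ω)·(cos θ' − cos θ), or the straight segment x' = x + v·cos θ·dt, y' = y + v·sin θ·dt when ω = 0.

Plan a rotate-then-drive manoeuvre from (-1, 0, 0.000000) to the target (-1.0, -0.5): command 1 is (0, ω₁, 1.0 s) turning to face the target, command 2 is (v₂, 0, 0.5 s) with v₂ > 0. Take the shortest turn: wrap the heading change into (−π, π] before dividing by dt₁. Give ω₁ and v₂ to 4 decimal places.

heading to target = atan2(-0.5−0, -1−-1) = -1.5708
Δθ = wrap(-1.5708 − 0.0000) = -1.5708; ω₁ = Δθ/dt₁ = -1.5708
distance = √((-1−-1)² + (-0.5−0)²) = 0.5000; v₂ = distance/dt₂ = 1.0000

ω₁ = -1.5708, v₂ = 1.0000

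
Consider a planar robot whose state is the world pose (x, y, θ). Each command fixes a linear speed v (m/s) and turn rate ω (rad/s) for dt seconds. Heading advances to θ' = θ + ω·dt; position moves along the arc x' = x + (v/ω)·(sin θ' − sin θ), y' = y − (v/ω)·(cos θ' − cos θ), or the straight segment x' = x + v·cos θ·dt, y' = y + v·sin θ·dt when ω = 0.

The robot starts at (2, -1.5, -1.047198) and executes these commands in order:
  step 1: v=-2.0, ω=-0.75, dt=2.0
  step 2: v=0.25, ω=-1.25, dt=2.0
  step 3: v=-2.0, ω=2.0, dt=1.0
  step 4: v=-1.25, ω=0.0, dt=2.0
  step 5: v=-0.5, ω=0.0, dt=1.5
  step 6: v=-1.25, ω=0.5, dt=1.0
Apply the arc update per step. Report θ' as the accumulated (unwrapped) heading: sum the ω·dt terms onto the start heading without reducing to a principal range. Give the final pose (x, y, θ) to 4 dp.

(7.9538, 1.6739, -2.5472)

step 1: θ'=-2.5472 (R=2.6667) → pose (2.8160, 2.0426, -2.5472)
step 2: θ'=-5.0472 (R=-0.2000) → pose (2.5152, 2.2740, -5.0472)
step 3: θ'=-3.0472 (R=-1.0000) → pose (3.5539, 0.9499, -3.0472)
step 4: θ'=-3.0472 (straight) → pose (6.0428, 1.1855, -3.0472)
step 5: θ'=-3.0472 (straight) → pose (6.7894, 1.2562, -3.0472)
step 6: θ'=-2.5472 (R=-2.5000) → pose (7.9538, 1.6739, -2.5472)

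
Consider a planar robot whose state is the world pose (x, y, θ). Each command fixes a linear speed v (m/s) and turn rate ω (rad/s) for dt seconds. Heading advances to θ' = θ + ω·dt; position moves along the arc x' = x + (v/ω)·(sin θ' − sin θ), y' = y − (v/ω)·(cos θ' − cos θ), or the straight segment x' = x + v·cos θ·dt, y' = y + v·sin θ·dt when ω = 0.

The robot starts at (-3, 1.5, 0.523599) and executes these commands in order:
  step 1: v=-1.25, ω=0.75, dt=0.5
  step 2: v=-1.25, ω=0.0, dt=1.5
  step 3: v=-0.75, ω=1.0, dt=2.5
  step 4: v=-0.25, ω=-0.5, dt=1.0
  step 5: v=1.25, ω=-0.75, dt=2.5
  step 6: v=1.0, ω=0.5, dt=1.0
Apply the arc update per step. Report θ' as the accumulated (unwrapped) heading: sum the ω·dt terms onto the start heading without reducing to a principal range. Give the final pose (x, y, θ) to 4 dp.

step 1: θ'=0.8986 (R=-1.6667) → pose (-3.4708, 1.0945, 0.8986)
step 2: θ'=0.8986 (straight) → pose (-4.6383, -0.3726, 0.8986)
step 3: θ'=3.3986 (R=-0.7500) → pose (-3.8609, -1.5650, 3.3986)
step 4: θ'=2.8986 (R=0.5000) → pose (-3.6135, -1.5633, 2.8986)
step 5: θ'=1.0236 (R=-1.6667) → pose (-4.6357, 0.9216, 1.0236)
step 6: θ'=1.5236 (R=2.0000) → pose (-4.3459, 1.8678, 1.5236)

(-4.3459, 1.8678, 1.5236)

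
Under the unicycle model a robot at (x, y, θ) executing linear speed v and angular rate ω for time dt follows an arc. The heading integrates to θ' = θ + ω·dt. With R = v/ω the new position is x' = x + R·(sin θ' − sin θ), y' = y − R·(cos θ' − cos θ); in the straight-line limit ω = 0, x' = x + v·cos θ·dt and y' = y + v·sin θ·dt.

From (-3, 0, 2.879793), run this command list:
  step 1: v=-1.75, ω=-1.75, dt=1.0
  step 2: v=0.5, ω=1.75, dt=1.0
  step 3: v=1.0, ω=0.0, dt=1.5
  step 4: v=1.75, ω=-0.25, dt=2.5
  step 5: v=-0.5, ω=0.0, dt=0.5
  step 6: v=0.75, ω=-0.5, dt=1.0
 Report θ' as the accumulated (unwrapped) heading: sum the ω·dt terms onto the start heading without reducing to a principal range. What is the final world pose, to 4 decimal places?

(-7.7556, 2.2112, 1.7548)

step 1: θ'=1.1298 (R=1.0000) → pose (-2.3545, -1.3928, 1.1298)
step 2: θ'=2.8798 (R=0.2857) → pose (-2.5389, -0.9948, 2.8798)
step 3: θ'=2.8798 (straight) → pose (-3.9878, -0.6066, 2.8798)
step 4: θ'=2.2548 (R=-7.0000) → pose (-7.6015, 1.7316, 2.2548)
step 5: θ'=2.2548 (straight) → pose (-7.4435, 1.5378, 2.2548)
step 6: θ'=1.7548 (R=-1.5000) → pose (-7.7556, 2.2112, 1.7548)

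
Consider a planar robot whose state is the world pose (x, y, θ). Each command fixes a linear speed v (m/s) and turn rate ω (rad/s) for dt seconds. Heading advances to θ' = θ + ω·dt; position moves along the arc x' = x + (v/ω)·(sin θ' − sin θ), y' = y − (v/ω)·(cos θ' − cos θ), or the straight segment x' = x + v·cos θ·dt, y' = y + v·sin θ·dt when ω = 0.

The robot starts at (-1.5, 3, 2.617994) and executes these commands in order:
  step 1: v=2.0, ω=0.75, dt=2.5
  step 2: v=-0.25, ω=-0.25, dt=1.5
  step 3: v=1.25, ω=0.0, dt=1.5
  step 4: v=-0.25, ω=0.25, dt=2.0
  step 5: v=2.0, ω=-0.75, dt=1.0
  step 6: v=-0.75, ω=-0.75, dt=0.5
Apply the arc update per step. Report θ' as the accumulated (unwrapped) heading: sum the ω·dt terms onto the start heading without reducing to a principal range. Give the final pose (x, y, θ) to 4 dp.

(-6.7352, -1.0252, 3.4930)

step 1: θ'=4.4930 (R=2.6667) → pose (-5.4361, 1.2710, 4.4930)
step 2: θ'=4.1180 (R=1.0000) → pose (-5.2885, 1.6133, 4.1180)
step 3: θ'=4.1180 (straight) → pose (-6.3386, 0.0599, 4.1180)
step 4: θ'=4.6180 (R=-1.0000) → pose (-6.1715, 0.5257, 4.6180)
step 5: θ'=3.8680 (R=-2.6667) → pose (-7.0551, -1.2165, 3.8680)
step 6: θ'=3.4930 (R=1.0000) → pose (-6.7352, -1.0252, 3.4930)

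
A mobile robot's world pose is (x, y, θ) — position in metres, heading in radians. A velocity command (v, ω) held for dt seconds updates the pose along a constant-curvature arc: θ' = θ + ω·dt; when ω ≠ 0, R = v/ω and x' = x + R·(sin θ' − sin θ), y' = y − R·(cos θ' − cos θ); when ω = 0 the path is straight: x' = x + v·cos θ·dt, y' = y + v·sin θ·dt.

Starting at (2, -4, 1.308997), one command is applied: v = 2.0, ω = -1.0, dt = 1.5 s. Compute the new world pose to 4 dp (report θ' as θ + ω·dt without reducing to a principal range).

(4.3115, -2.5540, -0.1910)

θ' = 1.3090 + -1.0·1.5 = -0.1910
R = v/ω = 2.0/-1.0 = -2.0000
x' = 2 + -2.0000·(sin -0.1910 − sin 1.3090) = 4.3115
y' = -4 − -2.0000·(cos -0.1910 − cos 1.3090) = -2.5540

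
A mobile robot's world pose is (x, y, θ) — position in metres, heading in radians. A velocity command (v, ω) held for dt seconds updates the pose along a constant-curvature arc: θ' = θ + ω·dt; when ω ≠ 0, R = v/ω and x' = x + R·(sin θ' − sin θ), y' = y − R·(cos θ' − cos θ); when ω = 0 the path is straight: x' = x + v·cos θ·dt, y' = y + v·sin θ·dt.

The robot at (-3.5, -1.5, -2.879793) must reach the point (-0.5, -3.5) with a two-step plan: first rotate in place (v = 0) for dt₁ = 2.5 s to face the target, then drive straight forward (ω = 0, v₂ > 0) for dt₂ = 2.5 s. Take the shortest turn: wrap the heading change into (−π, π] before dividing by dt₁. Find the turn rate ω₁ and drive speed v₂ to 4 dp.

heading to target = atan2(-3.5−-1.5, -0.5−-3.5) = -0.5880
Δθ = wrap(-0.5880 − -2.8798) = 2.2918; ω₁ = Δθ/dt₁ = 0.9167
distance = √((-0.5−-3.5)² + (-3.5−-1.5)²) = 3.6056; v₂ = distance/dt₂ = 1.4422

ω₁ = 0.9167, v₂ = 1.4422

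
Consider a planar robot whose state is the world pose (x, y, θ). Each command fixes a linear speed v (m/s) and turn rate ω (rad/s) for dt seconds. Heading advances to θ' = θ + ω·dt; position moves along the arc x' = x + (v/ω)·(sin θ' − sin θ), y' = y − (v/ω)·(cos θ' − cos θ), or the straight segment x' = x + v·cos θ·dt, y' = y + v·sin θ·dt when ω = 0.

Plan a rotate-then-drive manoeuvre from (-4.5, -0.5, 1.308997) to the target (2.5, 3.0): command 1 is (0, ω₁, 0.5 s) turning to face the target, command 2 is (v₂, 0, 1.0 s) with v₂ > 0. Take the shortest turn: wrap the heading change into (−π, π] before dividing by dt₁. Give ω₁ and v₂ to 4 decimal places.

heading to target = atan2(3−-0.5, 2.5−-4.5) = 0.4636
Δθ = wrap(0.4636 − 1.3090) = -0.8453; ω₁ = Δθ/dt₁ = -1.6907
distance = √((2.5−-4.5)² + (3−-0.5)²) = 7.8262; v₂ = distance/dt₂ = 7.8262

ω₁ = -1.6907, v₂ = 7.8262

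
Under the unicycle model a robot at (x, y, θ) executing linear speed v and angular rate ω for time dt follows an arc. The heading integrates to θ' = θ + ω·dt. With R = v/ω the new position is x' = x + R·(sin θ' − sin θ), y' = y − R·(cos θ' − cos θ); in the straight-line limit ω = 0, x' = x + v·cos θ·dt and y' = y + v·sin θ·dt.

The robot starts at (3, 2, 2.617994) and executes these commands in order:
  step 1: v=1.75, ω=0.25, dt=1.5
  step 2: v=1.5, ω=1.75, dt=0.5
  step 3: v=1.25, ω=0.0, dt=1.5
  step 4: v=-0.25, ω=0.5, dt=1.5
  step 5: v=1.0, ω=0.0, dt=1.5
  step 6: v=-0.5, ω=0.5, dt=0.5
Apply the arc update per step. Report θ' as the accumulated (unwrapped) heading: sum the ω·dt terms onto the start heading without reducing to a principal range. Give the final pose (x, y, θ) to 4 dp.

step 1: θ'=2.9930 (R=7.0000) → pose (0.5364, 2.8607, 2.9930)
step 2: θ'=3.8680 (R=0.8571) → pose (-0.1598, 2.6538, 3.8680)
step 3: θ'=3.8680 (straight) → pose (-1.5615, 1.4084, 3.8680)
step 4: θ'=4.6180 (R=-0.5000) → pose (-1.3958, 1.7351, 4.6180)
step 5: θ'=4.6180 (straight) → pose (-1.5372, 0.2417, 4.6180)
step 6: θ'=4.8680 (R=-1.0000) → pose (-1.5449, 0.4910, 4.8680)

(-1.5449, 0.4910, 4.8680)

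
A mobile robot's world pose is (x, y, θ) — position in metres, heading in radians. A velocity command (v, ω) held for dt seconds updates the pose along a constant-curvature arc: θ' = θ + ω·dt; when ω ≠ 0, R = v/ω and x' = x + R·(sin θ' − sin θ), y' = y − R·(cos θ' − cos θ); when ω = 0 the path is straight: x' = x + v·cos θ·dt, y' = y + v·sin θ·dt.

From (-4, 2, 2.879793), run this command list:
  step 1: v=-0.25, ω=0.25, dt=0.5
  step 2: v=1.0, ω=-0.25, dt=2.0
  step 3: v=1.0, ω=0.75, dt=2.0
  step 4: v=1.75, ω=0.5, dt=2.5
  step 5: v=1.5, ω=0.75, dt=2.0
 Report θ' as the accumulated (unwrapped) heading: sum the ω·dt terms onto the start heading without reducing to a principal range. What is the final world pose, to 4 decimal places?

(-5.2330, -2.3144, 6.7548)

step 1: θ'=3.0048 (R=-1.0000) → pose (-3.8776, 1.9753, 3.0048)
step 2: θ'=2.5048 (R=-4.0000) → pose (-5.7106, 2.7219, 2.5048)
step 3: θ'=4.0048 (R=1.3333) → pose (-7.5166, 2.5166, 4.0048)
step 4: θ'=5.2548 (R=3.5000) → pose (-7.8545, -1.5652, 5.2548)
step 5: θ'=6.7548 (R=2.0000) → pose (-5.2330, -2.3144, 6.7548)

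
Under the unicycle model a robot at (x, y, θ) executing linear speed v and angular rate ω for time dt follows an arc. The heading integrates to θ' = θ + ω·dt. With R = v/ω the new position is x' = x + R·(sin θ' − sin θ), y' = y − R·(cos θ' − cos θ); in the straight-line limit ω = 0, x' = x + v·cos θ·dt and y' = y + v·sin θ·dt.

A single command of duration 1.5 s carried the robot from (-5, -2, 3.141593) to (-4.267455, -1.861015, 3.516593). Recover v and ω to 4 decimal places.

Δθ = 3.516593 − 3.141593 = 0.375000
ω = Δθ/dt = 0.375000/1.5 = 0.2500
R = Δx/(sin θ' − sin θ) = -2.0000
v = R·ω = -2.0000·0.2500 = -0.5000

v = -0.5000, ω = 0.2500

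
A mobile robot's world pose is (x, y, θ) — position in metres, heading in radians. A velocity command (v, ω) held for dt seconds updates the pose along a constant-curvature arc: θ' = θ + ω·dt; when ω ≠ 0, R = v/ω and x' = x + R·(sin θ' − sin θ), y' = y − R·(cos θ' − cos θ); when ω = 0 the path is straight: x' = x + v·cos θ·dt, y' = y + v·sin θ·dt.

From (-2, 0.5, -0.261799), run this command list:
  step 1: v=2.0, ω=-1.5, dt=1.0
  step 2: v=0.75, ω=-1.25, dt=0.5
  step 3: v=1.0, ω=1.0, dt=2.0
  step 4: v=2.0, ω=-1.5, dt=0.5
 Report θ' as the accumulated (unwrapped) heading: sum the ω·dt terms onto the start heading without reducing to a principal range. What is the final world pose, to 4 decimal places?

(-0.1993, -3.6929, -1.1368)

step 1: θ'=-1.7618 (R=-1.3333) → pose (-1.0360, -1.0410, -1.7618)
step 2: θ'=-2.3868 (R=-0.6000) → pose (-1.2140, -1.3642, -2.3868)
step 3: θ'=-0.3868 (R=1.0000) → pose (-0.9061, -3.0187, -0.3868)
step 4: θ'=-1.1368 (R=-1.3333) → pose (-0.1993, -3.6929, -1.1368)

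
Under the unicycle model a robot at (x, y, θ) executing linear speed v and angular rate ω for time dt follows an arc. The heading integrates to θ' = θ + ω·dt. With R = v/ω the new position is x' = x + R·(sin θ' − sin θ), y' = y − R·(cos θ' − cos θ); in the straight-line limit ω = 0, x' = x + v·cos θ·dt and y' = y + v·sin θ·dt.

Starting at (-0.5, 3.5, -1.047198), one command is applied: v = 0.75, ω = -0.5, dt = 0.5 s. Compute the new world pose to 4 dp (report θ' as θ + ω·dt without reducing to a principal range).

(-0.3548, 3.1553, -1.2972)

θ' = -1.0472 + -0.5·0.5 = -1.2972
R = v/ω = 0.75/-0.5 = -1.5000
x' = -0.5 + -1.5000·(sin -1.2972 − sin -1.0472) = -0.3548
y' = 3.5 − -1.5000·(cos -1.2972 − cos -1.0472) = 3.1553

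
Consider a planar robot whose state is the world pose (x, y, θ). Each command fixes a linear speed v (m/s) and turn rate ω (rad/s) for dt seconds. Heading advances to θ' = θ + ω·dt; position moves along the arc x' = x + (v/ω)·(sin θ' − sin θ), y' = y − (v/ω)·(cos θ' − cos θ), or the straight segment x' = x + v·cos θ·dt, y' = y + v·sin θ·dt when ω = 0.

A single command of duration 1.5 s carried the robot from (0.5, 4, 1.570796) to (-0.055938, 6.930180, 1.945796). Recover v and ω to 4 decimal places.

Δθ = 1.945796 − 1.570796 = 0.375000
ω = Δθ/dt = 0.375000/1.5 = 0.2500
R = −Δy/(cos θ' − cos θ) = 8.0000
v = R·ω = 8.0000·0.2500 = 2.0000

v = 2.0000, ω = 0.2500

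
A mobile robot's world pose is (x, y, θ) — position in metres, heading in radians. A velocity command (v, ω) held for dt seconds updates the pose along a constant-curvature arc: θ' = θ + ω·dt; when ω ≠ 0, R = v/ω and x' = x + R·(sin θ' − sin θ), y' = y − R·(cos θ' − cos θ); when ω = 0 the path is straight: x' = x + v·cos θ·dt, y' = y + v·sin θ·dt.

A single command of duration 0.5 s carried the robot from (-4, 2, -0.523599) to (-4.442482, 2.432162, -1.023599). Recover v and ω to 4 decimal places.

v = -1.2500, ω = -1.0000

Δθ = -1.023599 − -0.523599 = -0.500000
ω = Δθ/dt = -0.500000/0.5 = -1.0000
R = Δx/(sin θ' − sin θ) = 1.2500
v = R·ω = 1.2500·-1.0000 = -1.2500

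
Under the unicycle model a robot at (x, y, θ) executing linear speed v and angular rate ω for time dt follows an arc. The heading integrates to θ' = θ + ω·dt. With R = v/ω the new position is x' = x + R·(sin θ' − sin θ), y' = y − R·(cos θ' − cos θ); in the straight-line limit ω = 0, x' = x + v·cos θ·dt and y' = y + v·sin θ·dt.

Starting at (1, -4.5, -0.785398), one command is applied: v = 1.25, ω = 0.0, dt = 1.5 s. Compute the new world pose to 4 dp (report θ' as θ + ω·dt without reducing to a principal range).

θ' = -0.7854 + 0.0·1.5 = -0.7854
ω = 0 → straight: x' = 1 + 1.25·cos(-0.7854)·1.5 = 2.3258
y' = -4.5 + 1.25·sin(-0.7854)·1.5 = -5.8258

(2.3258, -5.8258, -0.7854)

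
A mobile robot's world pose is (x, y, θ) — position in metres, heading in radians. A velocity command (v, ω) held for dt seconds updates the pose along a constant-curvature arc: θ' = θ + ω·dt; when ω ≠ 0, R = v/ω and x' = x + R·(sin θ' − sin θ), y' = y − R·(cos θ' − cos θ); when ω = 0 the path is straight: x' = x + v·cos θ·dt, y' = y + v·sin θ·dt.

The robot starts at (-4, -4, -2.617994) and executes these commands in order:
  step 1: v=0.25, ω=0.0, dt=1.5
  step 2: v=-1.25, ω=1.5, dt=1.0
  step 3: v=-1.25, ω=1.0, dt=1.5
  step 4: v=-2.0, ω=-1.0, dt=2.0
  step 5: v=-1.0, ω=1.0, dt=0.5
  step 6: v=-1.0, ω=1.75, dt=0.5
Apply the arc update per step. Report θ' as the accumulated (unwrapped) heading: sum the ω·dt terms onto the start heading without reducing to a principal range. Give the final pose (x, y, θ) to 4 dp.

(-8.8014, 0.2513, -0.2430)

step 1: θ'=-2.6180 (straight) → pose (-4.3248, -4.1875, -2.6180)
step 2: θ'=-1.1180 (R=-0.8333) → pose (-3.9921, -3.1012, -1.1180)
step 3: θ'=0.3820 (R=-1.2500) → pose (-5.5821, -2.4882, 0.3820)
step 4: θ'=-1.6180 (R=2.0000) → pose (-8.3254, -0.5380, -1.6180)
step 5: θ'=-1.1180 (R=-1.0000) → pose (-8.4251, -0.0533, -1.1180)
step 6: θ'=-0.2430 (R=-0.5714) → pose (-8.8014, 0.2513, -0.2430)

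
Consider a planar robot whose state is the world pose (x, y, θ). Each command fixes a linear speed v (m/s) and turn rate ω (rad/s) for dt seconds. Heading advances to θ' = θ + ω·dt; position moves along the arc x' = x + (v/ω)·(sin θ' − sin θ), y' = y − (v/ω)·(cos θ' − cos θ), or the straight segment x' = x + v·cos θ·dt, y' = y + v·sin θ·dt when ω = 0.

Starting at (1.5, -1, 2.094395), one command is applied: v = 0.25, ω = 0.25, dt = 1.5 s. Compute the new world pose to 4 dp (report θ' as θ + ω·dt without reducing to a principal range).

(1.2567, -0.7175, 2.4694)

θ' = 2.0944 + 0.25·1.5 = 2.4694
R = v/ω = 0.25/0.25 = 1.0000
x' = 1.5 + 1.0000·(sin 2.4694 − sin 2.0944) = 1.2567
y' = -1 − 1.0000·(cos 2.4694 − cos 2.0944) = -0.7175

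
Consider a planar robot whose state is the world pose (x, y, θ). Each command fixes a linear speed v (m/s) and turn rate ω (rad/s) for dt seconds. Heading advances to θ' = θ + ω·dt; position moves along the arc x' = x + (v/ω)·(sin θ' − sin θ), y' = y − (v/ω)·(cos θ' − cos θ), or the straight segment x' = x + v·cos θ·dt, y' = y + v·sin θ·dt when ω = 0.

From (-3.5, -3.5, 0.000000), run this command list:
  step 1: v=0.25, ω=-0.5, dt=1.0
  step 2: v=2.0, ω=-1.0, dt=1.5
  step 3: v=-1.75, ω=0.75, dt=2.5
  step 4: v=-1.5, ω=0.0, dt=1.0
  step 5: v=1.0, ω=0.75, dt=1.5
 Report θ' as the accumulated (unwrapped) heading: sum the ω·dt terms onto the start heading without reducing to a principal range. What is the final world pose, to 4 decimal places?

step 1: θ'=-0.5000 (R=-0.5000) → pose (-3.2603, -3.5612, -0.5000)
step 2: θ'=-2.0000 (R=-2.0000) → pose (-2.4005, -6.1487, -2.0000)
step 3: θ'=-0.1250 (R=-2.3333) → pose (-4.2313, -2.8625, -0.1250)
step 4: θ'=-0.1250 (straight) → pose (-5.7196, -2.6755, -0.1250)
step 5: θ'=1.0000 (R=1.3333) → pose (-4.4314, -2.0730, 1.0000)

(-4.4314, -2.0730, 1.0000)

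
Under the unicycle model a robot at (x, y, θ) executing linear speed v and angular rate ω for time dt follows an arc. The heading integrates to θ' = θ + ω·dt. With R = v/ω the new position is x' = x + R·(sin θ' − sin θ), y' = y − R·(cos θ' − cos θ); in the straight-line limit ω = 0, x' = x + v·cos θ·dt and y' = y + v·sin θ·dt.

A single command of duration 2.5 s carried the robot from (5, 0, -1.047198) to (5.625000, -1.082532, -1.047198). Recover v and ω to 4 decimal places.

Δθ = -1.047198 − -1.047198 = 0.000000
ω = Δθ/dt = 0.000000/2.5 = 0.0000
ω = 0 → v = (Δx·cos θ + Δy·sin θ)/dt = 0.5000

v = 0.5000, ω = 0.0000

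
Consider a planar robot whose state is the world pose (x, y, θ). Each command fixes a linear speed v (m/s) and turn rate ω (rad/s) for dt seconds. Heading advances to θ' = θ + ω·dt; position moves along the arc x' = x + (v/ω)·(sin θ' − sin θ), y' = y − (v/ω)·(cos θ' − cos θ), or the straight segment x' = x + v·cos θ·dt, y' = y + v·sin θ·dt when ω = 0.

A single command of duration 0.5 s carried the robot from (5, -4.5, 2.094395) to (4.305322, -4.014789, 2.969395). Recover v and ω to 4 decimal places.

Δθ = 2.969395 − 2.094395 = 0.875000
ω = Δθ/dt = 0.875000/0.5 = 1.7500
R = Δx/(sin θ' − sin θ) = 1.0000
v = R·ω = 1.0000·1.7500 = 1.7500

v = 1.7500, ω = 1.7500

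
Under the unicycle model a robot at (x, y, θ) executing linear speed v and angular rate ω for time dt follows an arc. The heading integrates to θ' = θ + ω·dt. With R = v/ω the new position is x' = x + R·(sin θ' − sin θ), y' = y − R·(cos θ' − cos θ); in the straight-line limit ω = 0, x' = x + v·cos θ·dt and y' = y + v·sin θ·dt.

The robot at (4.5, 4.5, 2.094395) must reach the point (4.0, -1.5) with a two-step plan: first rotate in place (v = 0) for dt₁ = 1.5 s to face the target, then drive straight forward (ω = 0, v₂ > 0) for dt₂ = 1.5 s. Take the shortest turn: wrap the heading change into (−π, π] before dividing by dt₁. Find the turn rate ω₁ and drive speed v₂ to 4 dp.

ω₁ = 1.6899, v₂ = 4.0139

heading to target = atan2(-1.5−4.5, 4−4.5) = -1.6539
Δθ = wrap(-1.6539 − 2.0944) = 2.5349; ω₁ = Δθ/dt₁ = 1.6899
distance = √((4−4.5)² + (-1.5−4.5)²) = 6.0208; v₂ = distance/dt₂ = 4.0139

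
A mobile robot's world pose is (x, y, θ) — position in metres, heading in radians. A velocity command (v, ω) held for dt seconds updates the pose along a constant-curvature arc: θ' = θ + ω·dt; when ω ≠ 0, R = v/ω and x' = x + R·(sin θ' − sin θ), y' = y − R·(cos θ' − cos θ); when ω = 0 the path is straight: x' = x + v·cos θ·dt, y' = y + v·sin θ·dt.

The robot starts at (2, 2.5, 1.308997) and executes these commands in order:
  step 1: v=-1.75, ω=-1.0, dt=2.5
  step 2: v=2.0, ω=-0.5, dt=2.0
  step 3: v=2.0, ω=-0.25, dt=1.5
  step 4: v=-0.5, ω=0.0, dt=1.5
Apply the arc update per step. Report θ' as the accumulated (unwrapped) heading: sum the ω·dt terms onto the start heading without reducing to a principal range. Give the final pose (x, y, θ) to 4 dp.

(-3.3019, -3.1567, -2.5660)

step 1: θ'=-1.1910 (R=1.7500) → pose (-1.3157, 2.3042, -1.1910)
step 2: θ'=-2.1910 (R=-4.0000) → pose (-1.7756, -1.5036, -2.1910)
step 3: θ'=-2.5660 (R=-8.0000) → pose (-3.9310, -3.5649, -2.5660)
step 4: θ'=-2.5660 (straight) → pose (-3.3019, -3.1567, -2.5660)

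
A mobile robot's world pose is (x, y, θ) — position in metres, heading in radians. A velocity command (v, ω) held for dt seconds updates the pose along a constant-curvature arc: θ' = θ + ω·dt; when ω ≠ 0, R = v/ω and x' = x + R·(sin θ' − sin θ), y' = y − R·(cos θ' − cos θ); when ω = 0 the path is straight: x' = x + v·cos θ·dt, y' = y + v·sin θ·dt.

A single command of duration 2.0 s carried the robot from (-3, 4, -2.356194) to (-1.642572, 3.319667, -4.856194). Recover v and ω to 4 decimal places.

v = -1.0000, ω = -1.2500

Δθ = -4.856194 − -2.356194 = -2.500000
ω = Δθ/dt = -2.500000/2.0 = -1.2500
R = Δx/(sin θ' − sin θ) = 0.8000
v = R·ω = 0.8000·-1.2500 = -1.0000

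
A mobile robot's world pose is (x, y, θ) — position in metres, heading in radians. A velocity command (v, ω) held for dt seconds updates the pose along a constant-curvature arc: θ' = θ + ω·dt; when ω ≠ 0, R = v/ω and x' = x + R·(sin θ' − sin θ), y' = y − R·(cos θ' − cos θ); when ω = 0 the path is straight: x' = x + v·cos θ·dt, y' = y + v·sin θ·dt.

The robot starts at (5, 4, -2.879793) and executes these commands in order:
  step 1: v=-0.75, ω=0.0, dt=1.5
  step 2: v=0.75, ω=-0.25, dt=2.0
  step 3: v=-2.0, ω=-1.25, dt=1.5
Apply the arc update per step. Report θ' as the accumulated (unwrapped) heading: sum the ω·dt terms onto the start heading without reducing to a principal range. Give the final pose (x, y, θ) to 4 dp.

(5.5952, 1.8929, -5.2548)

step 1: θ'=-2.8798 (straight) → pose (6.0867, 4.2912, -2.8798)
step 2: θ'=-3.3798 (R=-3.0000) → pose (4.6023, 4.2737, -3.3798)
step 3: θ'=-5.2548 (R=1.6000) → pose (5.5952, 1.8929, -5.2548)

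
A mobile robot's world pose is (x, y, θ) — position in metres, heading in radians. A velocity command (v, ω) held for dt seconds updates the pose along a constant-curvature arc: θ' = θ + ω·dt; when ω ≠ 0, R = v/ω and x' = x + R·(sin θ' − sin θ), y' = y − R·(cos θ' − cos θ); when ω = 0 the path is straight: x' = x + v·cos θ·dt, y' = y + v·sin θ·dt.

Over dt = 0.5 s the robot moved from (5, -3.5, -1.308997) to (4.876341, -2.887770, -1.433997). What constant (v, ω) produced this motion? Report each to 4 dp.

v = -1.2500, ω = -0.2500

Δθ = -1.433997 − -1.308997 = -0.125000
ω = Δθ/dt = -0.125000/0.5 = -0.2500
R = −Δy/(cos θ' − cos θ) = 5.0000
v = R·ω = 5.0000·-0.2500 = -1.2500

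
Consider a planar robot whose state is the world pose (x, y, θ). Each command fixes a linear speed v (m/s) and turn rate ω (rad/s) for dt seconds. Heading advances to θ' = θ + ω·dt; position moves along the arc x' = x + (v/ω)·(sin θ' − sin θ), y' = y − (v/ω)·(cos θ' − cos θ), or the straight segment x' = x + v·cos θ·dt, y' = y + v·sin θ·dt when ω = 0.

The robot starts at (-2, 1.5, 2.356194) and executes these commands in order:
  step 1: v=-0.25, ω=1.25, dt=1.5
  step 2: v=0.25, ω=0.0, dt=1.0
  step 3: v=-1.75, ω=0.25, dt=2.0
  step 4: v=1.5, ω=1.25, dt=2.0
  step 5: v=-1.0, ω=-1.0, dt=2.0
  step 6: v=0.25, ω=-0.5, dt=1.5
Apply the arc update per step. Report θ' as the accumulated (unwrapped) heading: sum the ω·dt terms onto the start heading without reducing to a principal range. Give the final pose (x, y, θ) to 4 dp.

(-0.4570, 3.7463, 4.4812)

step 1: θ'=4.2312 (R=-0.2000) → pose (-1.6813, 1.5489, 4.2312)
step 2: θ'=4.2312 (straight) → pose (-1.7970, 1.3272, 4.2312)
step 3: θ'=4.7312 (R=-7.0000) → pose (-1.0033, 4.6987, 4.7312)
step 4: θ'=7.2312 (R=1.2000) → pose (1.1712, 4.0213, 7.2312)
step 5: θ'=5.2312 (R=1.0000) → pose (-0.5095, 4.1088, 5.2312)
step 6: θ'=4.4812 (R=-0.5000) → pose (-0.4570, 3.7463, 4.4812)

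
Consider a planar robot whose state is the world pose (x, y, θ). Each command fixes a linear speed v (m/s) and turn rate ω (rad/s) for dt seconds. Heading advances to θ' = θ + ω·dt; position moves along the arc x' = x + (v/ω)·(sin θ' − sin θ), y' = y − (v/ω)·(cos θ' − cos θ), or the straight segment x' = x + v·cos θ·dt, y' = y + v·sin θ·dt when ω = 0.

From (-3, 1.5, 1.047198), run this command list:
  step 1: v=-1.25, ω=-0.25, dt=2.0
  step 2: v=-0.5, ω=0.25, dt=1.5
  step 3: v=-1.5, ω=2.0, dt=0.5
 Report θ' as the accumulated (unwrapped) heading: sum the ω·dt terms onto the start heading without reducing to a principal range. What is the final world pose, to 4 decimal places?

(-5.3884, -1.4810, 1.9222)

step 1: θ'=0.5472 (R=5.0000) → pose (-4.7286, -0.2699, 0.5472)
step 2: θ'=0.9222 (R=-2.0000) → pose (-5.2819, -0.7698, 0.9222)
step 3: θ'=1.9222 (R=-0.7500) → pose (-5.3884, -1.4810, 1.9222)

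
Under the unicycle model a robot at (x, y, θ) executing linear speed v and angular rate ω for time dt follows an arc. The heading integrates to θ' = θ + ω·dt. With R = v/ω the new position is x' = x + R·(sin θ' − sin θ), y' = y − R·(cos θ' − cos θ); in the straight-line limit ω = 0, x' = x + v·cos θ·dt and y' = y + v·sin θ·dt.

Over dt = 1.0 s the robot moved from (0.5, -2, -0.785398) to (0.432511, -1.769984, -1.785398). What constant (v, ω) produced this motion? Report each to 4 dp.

Δθ = -1.785398 − -0.785398 = -1.000000
ω = Δθ/dt = -1.000000/1.0 = -1.0000
R = −Δy/(cos θ' − cos θ) = 0.2500
v = R·ω = 0.2500·-1.0000 = -0.2500

v = -0.2500, ω = -1.0000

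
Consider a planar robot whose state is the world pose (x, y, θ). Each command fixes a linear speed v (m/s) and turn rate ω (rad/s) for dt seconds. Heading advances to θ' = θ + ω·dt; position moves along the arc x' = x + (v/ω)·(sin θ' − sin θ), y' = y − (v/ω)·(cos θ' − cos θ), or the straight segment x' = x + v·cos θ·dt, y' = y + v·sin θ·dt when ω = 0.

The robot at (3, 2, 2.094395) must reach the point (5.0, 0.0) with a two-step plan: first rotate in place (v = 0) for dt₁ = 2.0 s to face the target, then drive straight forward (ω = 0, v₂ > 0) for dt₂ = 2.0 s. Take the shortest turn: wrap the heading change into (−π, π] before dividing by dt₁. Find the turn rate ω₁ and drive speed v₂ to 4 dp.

heading to target = atan2(0−2, 5−3) = -0.7854
Δθ = wrap(-0.7854 − 2.0944) = -2.8798; ω₁ = Δθ/dt₁ = -1.4399
distance = √((5−3)² + (0−2)²) = 2.8284; v₂ = distance/dt₂ = 1.4142

ω₁ = -1.4399, v₂ = 1.4142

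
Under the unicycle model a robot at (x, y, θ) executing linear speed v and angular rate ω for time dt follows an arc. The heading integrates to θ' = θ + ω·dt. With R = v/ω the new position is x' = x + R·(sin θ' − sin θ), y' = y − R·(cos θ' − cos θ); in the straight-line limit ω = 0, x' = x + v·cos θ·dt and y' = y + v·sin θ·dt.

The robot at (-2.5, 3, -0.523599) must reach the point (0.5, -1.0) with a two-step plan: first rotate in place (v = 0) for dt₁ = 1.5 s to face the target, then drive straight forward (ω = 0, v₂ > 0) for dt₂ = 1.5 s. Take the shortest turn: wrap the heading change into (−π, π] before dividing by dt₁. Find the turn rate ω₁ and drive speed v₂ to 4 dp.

heading to target = atan2(-1−3, 0.5−-2.5) = -0.9273
Δθ = wrap(-0.9273 − -0.5236) = -0.4037; ω₁ = Δθ/dt₁ = -0.2691
distance = √((0.5−-2.5)² + (-1−3)²) = 5.0000; v₂ = distance/dt₂ = 3.3333

ω₁ = -0.2691, v₂ = 3.3333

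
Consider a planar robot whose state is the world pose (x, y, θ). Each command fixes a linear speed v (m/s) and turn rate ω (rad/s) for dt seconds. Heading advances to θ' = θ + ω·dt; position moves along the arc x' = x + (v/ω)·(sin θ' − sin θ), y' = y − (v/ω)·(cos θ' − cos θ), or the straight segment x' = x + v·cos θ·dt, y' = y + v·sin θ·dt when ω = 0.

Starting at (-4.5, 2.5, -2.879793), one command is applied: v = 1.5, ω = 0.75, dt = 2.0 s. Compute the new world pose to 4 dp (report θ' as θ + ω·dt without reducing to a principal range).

(-5.9460, 0.1885, -1.3798)

θ' = -2.8798 + 0.75·2.0 = -1.3798
R = v/ω = 1.5/0.75 = 2.0000
x' = -4.5 + 2.0000·(sin -1.3798 − sin -2.8798) = -5.9460
y' = 2.5 − 2.0000·(cos -1.3798 − cos -2.8798) = 0.1885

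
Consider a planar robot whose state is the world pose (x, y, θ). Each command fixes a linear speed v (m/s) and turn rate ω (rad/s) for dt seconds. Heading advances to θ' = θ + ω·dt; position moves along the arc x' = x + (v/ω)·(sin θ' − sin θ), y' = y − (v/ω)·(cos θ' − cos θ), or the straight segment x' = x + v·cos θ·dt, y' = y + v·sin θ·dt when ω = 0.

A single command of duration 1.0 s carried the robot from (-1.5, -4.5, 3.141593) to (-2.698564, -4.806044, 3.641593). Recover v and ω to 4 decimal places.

v = 1.2500, ω = 0.5000

Δθ = 3.641593 − 3.141593 = 0.500000
ω = Δθ/dt = 0.500000/1.0 = 0.5000
R = Δx/(sin θ' − sin θ) = 2.5000
v = R·ω = 2.5000·0.5000 = 1.2500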